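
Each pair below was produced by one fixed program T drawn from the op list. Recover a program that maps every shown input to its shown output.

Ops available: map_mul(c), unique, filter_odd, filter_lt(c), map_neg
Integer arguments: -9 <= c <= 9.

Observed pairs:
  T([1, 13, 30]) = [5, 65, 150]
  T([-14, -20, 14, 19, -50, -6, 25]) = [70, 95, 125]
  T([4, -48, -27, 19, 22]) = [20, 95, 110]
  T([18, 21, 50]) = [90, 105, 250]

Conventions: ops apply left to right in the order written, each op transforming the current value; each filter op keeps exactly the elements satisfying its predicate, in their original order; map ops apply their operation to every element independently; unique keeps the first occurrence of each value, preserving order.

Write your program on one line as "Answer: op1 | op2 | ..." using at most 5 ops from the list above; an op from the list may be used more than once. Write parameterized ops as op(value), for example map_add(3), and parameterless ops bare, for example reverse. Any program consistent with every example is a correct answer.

map_mul(5) | map_neg | filter_lt(6) | map_neg

Check, running the answer program on each example:
  [1, 13, 30] -> [5, 65, 150] -> [-5, -65, -150] -> [-5, -65, -150] -> [5, 65, 150]
  [-14, -20, 14, 19, -50, -6, 25] -> [-70, -100, 70, 95, -250, -30, 125] -> [70, 100, -70, -95, 250, 30, -125] -> [-70, -95, -125] -> [70, 95, 125]
  [4, -48, -27, 19, 22] -> [20, -240, -135, 95, 110] -> [-20, 240, 135, -95, -110] -> [-20, -95, -110] -> [20, 95, 110]
  [18, 21, 50] -> [90, 105, 250] -> [-90, -105, -250] -> [-90, -105, -250] -> [90, 105, 250]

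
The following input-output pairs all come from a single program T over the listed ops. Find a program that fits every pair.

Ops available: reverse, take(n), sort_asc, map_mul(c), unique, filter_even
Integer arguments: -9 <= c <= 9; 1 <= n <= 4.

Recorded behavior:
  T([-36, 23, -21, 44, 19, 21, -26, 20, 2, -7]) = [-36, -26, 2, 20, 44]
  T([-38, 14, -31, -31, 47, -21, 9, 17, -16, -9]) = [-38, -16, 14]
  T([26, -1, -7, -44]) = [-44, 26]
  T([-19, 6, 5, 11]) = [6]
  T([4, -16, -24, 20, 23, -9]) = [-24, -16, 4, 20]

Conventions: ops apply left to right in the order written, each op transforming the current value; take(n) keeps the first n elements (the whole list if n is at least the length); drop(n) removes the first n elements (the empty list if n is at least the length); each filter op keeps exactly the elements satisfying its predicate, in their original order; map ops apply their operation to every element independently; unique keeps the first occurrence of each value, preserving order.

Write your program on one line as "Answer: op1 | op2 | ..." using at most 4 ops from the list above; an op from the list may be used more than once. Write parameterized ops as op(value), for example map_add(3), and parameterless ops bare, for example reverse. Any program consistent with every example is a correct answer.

sort_asc | reverse | filter_even | sort_asc

Check, running the answer program on each example:
  [-36, 23, -21, 44, 19, 21, -26, 20, 2, -7] -> [-36, -26, -21, -7, 2, 19, 20, 21, 23, 44] -> [44, 23, 21, 20, 19, 2, -7, -21, -26, -36] -> [44, 20, 2, -26, -36] -> [-36, -26, 2, 20, 44]
  [-38, 14, -31, -31, 47, -21, 9, 17, -16, -9] -> [-38, -31, -31, -21, -16, -9, 9, 14, 17, 47] -> [47, 17, 14, 9, -9, -16, -21, -31, -31, -38] -> [14, -16, -38] -> [-38, -16, 14]
  [26, -1, -7, -44] -> [-44, -7, -1, 26] -> [26, -1, -7, -44] -> [26, -44] -> [-44, 26]
  [-19, 6, 5, 11] -> [-19, 5, 6, 11] -> [11, 6, 5, -19] -> [6] -> [6]
  [4, -16, -24, 20, 23, -9] -> [-24, -16, -9, 4, 20, 23] -> [23, 20, 4, -9, -16, -24] -> [20, 4, -16, -24] -> [-24, -16, 4, 20]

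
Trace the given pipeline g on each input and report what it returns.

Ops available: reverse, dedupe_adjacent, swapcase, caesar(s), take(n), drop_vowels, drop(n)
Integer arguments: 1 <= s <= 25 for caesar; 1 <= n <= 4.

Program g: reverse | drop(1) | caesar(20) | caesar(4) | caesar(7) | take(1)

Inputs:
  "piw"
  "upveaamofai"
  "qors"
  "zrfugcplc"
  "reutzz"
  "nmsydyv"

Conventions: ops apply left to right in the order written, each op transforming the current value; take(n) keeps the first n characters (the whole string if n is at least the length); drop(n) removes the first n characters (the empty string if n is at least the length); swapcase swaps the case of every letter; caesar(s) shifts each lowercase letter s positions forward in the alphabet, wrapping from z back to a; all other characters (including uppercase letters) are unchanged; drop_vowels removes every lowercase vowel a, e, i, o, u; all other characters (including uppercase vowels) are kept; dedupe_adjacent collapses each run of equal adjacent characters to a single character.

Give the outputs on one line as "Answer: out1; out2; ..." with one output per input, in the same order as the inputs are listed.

"n"; "f"; "w"; "q"; "e"; "d"

Execution, op by op:
  "piw" -> "wip" -> "ip" -> "cj" -> "gn" -> "nu" -> "n"
  "upveaamofai" -> "iafomaaevpu" -> "afomaaevpu" -> "uziguuypjo" -> "ydmkyyctns" -> "fktrffjauz" -> "f"
  "qors" -> "sroq" -> "roq" -> "lik" -> "pmo" -> "wtv" -> "w"
  "zrfugcplc" -> "clpcgufrz" -> "lpcgufrz" -> "fjwaozlt" -> "jnaesdpx" -> "quhlzkwe" -> "q"
  "reutzz" -> "zztuer" -> "ztuer" -> "tnoyl" -> "xrscp" -> "eyzjw" -> "e"
  "nmsydyv" -> "vydysmn" -> "ydysmn" -> "sxsmgh" -> "wbwqkl" -> "didxrs" -> "d"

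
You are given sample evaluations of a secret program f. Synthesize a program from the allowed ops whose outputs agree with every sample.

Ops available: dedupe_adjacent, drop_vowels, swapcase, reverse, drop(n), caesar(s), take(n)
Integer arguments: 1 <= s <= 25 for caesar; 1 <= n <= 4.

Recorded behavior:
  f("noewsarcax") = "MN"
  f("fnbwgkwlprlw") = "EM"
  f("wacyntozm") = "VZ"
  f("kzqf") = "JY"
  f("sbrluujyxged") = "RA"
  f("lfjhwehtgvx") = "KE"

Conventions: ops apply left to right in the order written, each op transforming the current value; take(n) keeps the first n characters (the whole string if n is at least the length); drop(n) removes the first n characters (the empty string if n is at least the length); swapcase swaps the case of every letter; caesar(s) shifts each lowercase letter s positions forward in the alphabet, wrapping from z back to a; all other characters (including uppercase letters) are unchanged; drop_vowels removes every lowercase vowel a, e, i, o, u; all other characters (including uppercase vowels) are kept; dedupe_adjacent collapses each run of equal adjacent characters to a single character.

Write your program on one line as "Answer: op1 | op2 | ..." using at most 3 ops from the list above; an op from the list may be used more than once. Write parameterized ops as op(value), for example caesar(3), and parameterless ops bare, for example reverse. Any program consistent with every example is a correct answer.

caesar(25) | swapcase | take(2)

Check, running the answer program on each example:
  "noewsarcax" -> "mndvrzqbzw" -> "MNDVRZQBZW" -> "MN"
  "fnbwgkwlprlw" -> "emavfjvkoqkv" -> "EMAVFJVKOQKV" -> "EM"
  "wacyntozm" -> "vzbxmsnyl" -> "VZBXMSNYL" -> "VZ"
  "kzqf" -> "jype" -> "JYPE" -> "JY"
  "sbrluujyxged" -> "raqkttixwfdc" -> "RAQKTTIXWFDC" -> "RA"
  "lfjhwehtgvx" -> "keigvdgsfuw" -> "KEIGVDGSFUW" -> "KE"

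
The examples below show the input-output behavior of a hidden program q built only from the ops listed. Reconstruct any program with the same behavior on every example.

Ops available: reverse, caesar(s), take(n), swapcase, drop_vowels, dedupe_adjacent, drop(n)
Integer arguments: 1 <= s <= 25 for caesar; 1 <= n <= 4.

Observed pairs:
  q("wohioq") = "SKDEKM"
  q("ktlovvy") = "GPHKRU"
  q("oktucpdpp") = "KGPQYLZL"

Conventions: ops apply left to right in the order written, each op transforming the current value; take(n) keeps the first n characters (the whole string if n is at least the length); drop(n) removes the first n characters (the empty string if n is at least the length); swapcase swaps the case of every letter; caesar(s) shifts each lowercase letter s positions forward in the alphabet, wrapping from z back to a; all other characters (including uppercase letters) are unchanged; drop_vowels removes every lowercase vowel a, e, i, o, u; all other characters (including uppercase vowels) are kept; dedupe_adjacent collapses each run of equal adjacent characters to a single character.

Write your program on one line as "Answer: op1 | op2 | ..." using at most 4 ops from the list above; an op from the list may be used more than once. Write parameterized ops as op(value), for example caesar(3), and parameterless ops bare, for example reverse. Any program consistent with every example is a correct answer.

dedupe_adjacent | caesar(9) | caesar(13) | swapcase

Check, running the answer program on each example:
  "wohioq" -> "wohioq" -> "fxqrxz" -> "skdekm" -> "SKDEKM"
  "ktlovvy" -> "ktlovy" -> "tcuxeh" -> "gphkru" -> "GPHKRU"
  "oktucpdpp" -> "oktucpdp" -> "xtcdlymy" -> "kgpqylzl" -> "KGPQYLZL"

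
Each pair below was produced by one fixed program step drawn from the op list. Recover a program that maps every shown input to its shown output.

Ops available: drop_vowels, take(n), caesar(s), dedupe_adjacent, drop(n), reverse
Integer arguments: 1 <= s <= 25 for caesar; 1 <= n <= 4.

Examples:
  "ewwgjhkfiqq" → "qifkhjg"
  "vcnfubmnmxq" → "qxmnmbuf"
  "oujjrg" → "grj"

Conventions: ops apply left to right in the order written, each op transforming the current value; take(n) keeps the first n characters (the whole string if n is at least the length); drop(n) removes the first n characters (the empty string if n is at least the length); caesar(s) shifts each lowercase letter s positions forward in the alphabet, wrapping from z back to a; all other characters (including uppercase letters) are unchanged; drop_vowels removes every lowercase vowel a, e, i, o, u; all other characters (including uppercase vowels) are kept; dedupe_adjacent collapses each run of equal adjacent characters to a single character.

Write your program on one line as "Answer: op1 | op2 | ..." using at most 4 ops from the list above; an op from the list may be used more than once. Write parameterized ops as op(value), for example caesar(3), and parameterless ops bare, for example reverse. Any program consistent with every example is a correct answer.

drop(2) | drop(1) | dedupe_adjacent | reverse

Check, running the answer program on each example:
  "ewwgjhkfiqq" -> "wgjhkfiqq" -> "gjhkfiqq" -> "gjhkfiq" -> "qifkhjg"
  "vcnfubmnmxq" -> "nfubmnmxq" -> "fubmnmxq" -> "fubmnmxq" -> "qxmnmbuf"
  "oujjrg" -> "jjrg" -> "jrg" -> "jrg" -> "grj"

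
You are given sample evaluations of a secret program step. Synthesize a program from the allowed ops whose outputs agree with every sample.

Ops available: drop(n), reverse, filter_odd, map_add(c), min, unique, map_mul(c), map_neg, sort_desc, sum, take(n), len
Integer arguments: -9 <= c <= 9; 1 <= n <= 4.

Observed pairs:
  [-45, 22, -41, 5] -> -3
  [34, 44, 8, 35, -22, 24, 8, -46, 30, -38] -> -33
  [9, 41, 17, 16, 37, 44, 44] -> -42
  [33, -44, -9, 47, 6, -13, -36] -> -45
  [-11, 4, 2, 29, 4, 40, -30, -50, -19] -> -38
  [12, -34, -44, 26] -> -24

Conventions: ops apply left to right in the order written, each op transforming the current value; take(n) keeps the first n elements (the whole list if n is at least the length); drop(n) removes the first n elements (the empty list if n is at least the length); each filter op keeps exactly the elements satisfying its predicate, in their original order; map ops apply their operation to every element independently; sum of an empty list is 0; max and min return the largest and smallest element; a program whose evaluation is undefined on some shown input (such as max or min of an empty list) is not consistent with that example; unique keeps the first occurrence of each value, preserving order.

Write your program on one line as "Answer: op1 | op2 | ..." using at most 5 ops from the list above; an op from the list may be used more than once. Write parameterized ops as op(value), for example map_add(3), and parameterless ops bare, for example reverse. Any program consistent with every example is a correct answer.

map_add(-7) | map_neg | drop(3) | map_add(-5) | min

Check, running the answer program on each example:
  [-45, 22, -41, 5] -> [-52, 15, -48, -2] -> [52, -15, 48, 2] -> [2] -> [-3] -> -3
  [34, 44, 8, 35, -22, 24, 8, -46, 30, -38] -> [27, 37, 1, 28, -29, 17, 1, -53, 23, -45] -> [-27, -37, -1, -28, 29, -17, -1, 53, -23, 45] -> [-28, 29, -17, -1, 53, -23, 45] -> [-33, 24, -22, -6, 48, -28, 40] -> -33
  [9, 41, 17, 16, 37, 44, 44] -> [2, 34, 10, 9, 30, 37, 37] -> [-2, -34, -10, -9, -30, -37, -37] -> [-9, -30, -37, -37] -> [-14, -35, -42, -42] -> -42
  [33, -44, -9, 47, 6, -13, -36] -> [26, -51, -16, 40, -1, -20, -43] -> [-26, 51, 16, -40, 1, 20, 43] -> [-40, 1, 20, 43] -> [-45, -4, 15, 38] -> -45
  [-11, 4, 2, 29, 4, 40, -30, -50, -19] -> [-18, -3, -5, 22, -3, 33, -37, -57, -26] -> [18, 3, 5, -22, 3, -33, 37, 57, 26] -> [-22, 3, -33, 37, 57, 26] -> [-27, -2, -38, 32, 52, 21] -> -38
  [12, -34, -44, 26] -> [5, -41, -51, 19] -> [-5, 41, 51, -19] -> [-19] -> [-24] -> -24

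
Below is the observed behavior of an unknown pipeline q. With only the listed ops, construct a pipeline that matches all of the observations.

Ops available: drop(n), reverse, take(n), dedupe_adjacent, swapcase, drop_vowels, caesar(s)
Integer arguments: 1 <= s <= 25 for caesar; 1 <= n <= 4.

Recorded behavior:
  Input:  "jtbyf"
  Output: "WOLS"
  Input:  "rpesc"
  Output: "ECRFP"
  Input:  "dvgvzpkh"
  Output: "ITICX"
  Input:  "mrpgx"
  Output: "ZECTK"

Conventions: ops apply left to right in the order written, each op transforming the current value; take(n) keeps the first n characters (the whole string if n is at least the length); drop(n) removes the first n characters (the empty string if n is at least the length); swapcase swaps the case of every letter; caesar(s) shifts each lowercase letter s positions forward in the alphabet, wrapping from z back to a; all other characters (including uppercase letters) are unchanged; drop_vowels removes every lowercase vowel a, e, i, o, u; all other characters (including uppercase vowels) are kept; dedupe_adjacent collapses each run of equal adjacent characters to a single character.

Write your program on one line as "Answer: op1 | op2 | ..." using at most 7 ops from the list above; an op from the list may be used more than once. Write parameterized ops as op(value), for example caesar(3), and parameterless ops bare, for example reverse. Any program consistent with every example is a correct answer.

reverse | caesar(1) | drop_vowels | caesar(12) | reverse | swapcase

Check, running the answer program on each example:
  "jtbyf" -> "fybtj" -> "gzcuk" -> "gzck" -> "slow" -> "wols" -> "WOLS"
  "rpesc" -> "csepr" -> "dtfqs" -> "dtfqs" -> "pfrce" -> "ecrfp" -> "ECRFP"
  "dvgvzpkh" -> "hkpzvgvd" -> "ilqawhwe" -> "lqwhw" -> "xciti" -> "iticx" -> "ITICX"
  "mrpgx" -> "xgprm" -> "yhqsn" -> "yhqsn" -> "ktcez" -> "zectk" -> "ZECTK"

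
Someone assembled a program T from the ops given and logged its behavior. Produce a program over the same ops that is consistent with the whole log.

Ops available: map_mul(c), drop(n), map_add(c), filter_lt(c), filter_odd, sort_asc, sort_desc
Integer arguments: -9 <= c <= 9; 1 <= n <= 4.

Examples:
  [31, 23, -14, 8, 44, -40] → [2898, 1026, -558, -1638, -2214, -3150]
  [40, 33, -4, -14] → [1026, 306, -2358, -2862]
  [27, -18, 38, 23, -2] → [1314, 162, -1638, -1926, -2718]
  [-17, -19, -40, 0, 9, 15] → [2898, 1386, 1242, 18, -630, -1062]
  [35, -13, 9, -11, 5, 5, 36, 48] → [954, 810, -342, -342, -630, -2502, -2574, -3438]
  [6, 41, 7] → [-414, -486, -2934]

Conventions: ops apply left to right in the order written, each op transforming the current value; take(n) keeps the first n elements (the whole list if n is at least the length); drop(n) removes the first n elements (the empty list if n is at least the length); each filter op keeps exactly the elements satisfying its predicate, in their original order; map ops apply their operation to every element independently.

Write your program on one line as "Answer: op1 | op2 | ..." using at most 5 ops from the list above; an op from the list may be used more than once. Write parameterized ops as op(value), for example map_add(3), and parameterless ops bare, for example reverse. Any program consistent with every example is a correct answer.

map_mul(-8) | sort_desc | map_add(2) | map_mul(9)

Check, running the answer program on each example:
  [31, 23, -14, 8, 44, -40] -> [-248, -184, 112, -64, -352, 320] -> [320, 112, -64, -184, -248, -352] -> [322, 114, -62, -182, -246, -350] -> [2898, 1026, -558, -1638, -2214, -3150]
  [40, 33, -4, -14] -> [-320, -264, 32, 112] -> [112, 32, -264, -320] -> [114, 34, -262, -318] -> [1026, 306, -2358, -2862]
  [27, -18, 38, 23, -2] -> [-216, 144, -304, -184, 16] -> [144, 16, -184, -216, -304] -> [146, 18, -182, -214, -302] -> [1314, 162, -1638, -1926, -2718]
  [-17, -19, -40, 0, 9, 15] -> [136, 152, 320, 0, -72, -120] -> [320, 152, 136, 0, -72, -120] -> [322, 154, 138, 2, -70, -118] -> [2898, 1386, 1242, 18, -630, -1062]
  [35, -13, 9, -11, 5, 5, 36, 48] -> [-280, 104, -72, 88, -40, -40, -288, -384] -> [104, 88, -40, -40, -72, -280, -288, -384] -> [106, 90, -38, -38, -70, -278, -286, -382] -> [954, 810, -342, -342, -630, -2502, -2574, -3438]
  [6, 41, 7] -> [-48, -328, -56] -> [-48, -56, -328] -> [-46, -54, -326] -> [-414, -486, -2934]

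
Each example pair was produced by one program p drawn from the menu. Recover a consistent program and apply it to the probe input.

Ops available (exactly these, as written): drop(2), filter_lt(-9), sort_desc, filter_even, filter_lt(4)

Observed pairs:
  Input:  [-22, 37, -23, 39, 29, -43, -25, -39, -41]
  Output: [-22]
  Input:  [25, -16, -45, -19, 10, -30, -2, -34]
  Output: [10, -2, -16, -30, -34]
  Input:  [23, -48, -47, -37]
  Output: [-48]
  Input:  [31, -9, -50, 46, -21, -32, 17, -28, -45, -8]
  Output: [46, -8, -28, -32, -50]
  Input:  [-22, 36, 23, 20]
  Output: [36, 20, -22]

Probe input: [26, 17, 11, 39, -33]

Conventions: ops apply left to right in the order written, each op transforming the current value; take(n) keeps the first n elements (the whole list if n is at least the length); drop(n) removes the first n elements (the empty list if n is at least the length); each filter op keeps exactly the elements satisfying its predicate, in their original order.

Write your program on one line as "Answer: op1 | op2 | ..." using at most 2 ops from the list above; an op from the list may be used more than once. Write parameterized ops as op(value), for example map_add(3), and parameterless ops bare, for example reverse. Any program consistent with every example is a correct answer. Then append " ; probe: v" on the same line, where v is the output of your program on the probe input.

filter_even | sort_desc ; probe: [26]

Check, running the answer program on each example:
  [-22, 37, -23, 39, 29, -43, -25, -39, -41] -> [-22] -> [-22]
  [25, -16, -45, -19, 10, -30, -2, -34] -> [-16, 10, -30, -2, -34] -> [10, -2, -16, -30, -34]
  [23, -48, -47, -37] -> [-48] -> [-48]
  [31, -9, -50, 46, -21, -32, 17, -28, -45, -8] -> [-50, 46, -32, -28, -8] -> [46, -8, -28, -32, -50]
  [-22, 36, 23, 20] -> [-22, 36, 20] -> [36, 20, -22]
  probe: [26, 17, 11, 39, -33] -> [26] -> [26]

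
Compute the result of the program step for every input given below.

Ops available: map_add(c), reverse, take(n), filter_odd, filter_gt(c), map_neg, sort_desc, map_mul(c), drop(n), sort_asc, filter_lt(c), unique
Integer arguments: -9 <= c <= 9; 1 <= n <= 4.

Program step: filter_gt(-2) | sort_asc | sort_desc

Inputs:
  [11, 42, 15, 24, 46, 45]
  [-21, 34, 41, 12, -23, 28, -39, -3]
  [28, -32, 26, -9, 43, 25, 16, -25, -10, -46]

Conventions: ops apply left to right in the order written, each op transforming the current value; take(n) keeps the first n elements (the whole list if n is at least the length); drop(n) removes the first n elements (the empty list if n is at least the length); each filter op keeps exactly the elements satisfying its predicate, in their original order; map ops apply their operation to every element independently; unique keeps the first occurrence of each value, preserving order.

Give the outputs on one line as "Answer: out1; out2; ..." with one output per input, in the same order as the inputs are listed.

Execution, op by op:
  [11, 42, 15, 24, 46, 45] -> [11, 42, 15, 24, 46, 45] -> [11, 15, 24, 42, 45, 46] -> [46, 45, 42, 24, 15, 11]
  [-21, 34, 41, 12, -23, 28, -39, -3] -> [34, 41, 12, 28] -> [12, 28, 34, 41] -> [41, 34, 28, 12]
  [28, -32, 26, -9, 43, 25, 16, -25, -10, -46] -> [28, 26, 43, 25, 16] -> [16, 25, 26, 28, 43] -> [43, 28, 26, 25, 16]

[46, 45, 42, 24, 15, 11]; [41, 34, 28, 12]; [43, 28, 26, 25, 16]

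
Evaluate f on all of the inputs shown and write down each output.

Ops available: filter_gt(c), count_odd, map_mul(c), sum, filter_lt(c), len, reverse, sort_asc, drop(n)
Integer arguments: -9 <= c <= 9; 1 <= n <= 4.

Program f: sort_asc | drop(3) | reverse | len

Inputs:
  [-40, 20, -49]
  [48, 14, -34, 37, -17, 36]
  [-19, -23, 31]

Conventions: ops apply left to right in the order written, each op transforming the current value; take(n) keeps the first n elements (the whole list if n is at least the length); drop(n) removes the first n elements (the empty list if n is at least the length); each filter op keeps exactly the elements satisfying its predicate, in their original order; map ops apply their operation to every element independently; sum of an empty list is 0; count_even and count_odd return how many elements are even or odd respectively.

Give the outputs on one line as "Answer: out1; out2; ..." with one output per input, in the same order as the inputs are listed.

0; 3; 0

Execution, op by op:
  [-40, 20, -49] -> [-49, -40, 20] -> [] -> [] -> 0
  [48, 14, -34, 37, -17, 36] -> [-34, -17, 14, 36, 37, 48] -> [36, 37, 48] -> [48, 37, 36] -> 3
  [-19, -23, 31] -> [-23, -19, 31] -> [] -> [] -> 0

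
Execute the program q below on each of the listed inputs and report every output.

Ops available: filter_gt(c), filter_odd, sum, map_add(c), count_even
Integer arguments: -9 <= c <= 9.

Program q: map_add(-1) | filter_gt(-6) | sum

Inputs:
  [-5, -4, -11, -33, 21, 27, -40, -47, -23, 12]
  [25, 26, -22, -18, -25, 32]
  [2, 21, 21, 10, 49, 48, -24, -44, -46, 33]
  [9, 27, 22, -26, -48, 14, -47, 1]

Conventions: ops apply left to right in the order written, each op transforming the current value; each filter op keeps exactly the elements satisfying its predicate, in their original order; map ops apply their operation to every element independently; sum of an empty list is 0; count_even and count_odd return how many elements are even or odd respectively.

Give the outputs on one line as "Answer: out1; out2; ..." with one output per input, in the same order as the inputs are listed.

Execution, op by op:
  [-5, -4, -11, -33, 21, 27, -40, -47, -23, 12] -> [-6, -5, -12, -34, 20, 26, -41, -48, -24, 11] -> [-5, 20, 26, 11] -> 52
  [25, 26, -22, -18, -25, 32] -> [24, 25, -23, -19, -26, 31] -> [24, 25, 31] -> 80
  [2, 21, 21, 10, 49, 48, -24, -44, -46, 33] -> [1, 20, 20, 9, 48, 47, -25, -45, -47, 32] -> [1, 20, 20, 9, 48, 47, 32] -> 177
  [9, 27, 22, -26, -48, 14, -47, 1] -> [8, 26, 21, -27, -49, 13, -48, 0] -> [8, 26, 21, 13, 0] -> 68

52; 80; 177; 68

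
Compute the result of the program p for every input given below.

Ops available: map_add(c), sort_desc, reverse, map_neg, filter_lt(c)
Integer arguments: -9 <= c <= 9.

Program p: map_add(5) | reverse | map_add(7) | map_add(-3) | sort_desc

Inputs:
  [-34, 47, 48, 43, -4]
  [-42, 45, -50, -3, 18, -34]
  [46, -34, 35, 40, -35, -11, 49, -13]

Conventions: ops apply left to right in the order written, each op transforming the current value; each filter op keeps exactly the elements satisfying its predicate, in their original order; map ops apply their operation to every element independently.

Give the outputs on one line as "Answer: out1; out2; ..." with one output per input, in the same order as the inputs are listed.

Execution, op by op:
  [-34, 47, 48, 43, -4] -> [-29, 52, 53, 48, 1] -> [1, 48, 53, 52, -29] -> [8, 55, 60, 59, -22] -> [5, 52, 57, 56, -25] -> [57, 56, 52, 5, -25]
  [-42, 45, -50, -3, 18, -34] -> [-37, 50, -45, 2, 23, -29] -> [-29, 23, 2, -45, 50, -37] -> [-22, 30, 9, -38, 57, -30] -> [-25, 27, 6, -41, 54, -33] -> [54, 27, 6, -25, -33, -41]
  [46, -34, 35, 40, -35, -11, 49, -13] -> [51, -29, 40, 45, -30, -6, 54, -8] -> [-8, 54, -6, -30, 45, 40, -29, 51] -> [-1, 61, 1, -23, 52, 47, -22, 58] -> [-4, 58, -2, -26, 49, 44, -25, 55] -> [58, 55, 49, 44, -2, -4, -25, -26]

[57, 56, 52, 5, -25]; [54, 27, 6, -25, -33, -41]; [58, 55, 49, 44, -2, -4, -25, -26]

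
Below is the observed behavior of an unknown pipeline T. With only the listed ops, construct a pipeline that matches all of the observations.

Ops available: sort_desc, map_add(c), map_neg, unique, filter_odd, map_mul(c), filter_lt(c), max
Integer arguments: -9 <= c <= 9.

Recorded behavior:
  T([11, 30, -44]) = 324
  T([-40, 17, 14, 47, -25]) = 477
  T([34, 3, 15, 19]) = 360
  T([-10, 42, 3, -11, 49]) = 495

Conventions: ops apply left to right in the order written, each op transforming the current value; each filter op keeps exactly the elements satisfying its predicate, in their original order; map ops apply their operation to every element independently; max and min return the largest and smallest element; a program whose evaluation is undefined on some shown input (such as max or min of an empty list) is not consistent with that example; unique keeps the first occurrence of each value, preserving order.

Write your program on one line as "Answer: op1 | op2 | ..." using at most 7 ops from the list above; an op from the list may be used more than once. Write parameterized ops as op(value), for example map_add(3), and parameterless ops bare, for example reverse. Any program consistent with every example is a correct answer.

map_add(6) | map_mul(-3) | map_mul(3) | map_mul(-1) | sort_desc | max

Check, running the answer program on each example:
  [11, 30, -44] -> [17, 36, -38] -> [-51, -108, 114] -> [-153, -324, 342] -> [153, 324, -342] -> [324, 153, -342] -> 324
  [-40, 17, 14, 47, -25] -> [-34, 23, 20, 53, -19] -> [102, -69, -60, -159, 57] -> [306, -207, -180, -477, 171] -> [-306, 207, 180, 477, -171] -> [477, 207, 180, -171, -306] -> 477
  [34, 3, 15, 19] -> [40, 9, 21, 25] -> [-120, -27, -63, -75] -> [-360, -81, -189, -225] -> [360, 81, 189, 225] -> [360, 225, 189, 81] -> 360
  [-10, 42, 3, -11, 49] -> [-4, 48, 9, -5, 55] -> [12, -144, -27, 15, -165] -> [36, -432, -81, 45, -495] -> [-36, 432, 81, -45, 495] -> [495, 432, 81, -36, -45] -> 495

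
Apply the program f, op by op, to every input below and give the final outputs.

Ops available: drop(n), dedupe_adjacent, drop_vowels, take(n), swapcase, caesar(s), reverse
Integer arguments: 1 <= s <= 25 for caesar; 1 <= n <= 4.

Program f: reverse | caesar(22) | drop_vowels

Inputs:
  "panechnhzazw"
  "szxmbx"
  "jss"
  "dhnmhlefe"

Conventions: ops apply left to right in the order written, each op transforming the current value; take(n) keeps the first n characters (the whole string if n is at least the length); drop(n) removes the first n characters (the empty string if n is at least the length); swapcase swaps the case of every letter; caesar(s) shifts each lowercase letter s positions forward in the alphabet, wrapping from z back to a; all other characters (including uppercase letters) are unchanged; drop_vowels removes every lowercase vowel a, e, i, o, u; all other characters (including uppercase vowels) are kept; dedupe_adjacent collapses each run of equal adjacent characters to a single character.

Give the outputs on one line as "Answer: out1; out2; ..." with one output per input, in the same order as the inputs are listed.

Execution, op by op:
  "panechnhzazw" -> "wzazhnhcenap" -> "svwvdjdyajwl" -> "svwvdjdyjwl"
  "szxmbx" -> "xbmxzs" -> "txitvo" -> "txtv"
  "jss" -> "ssj" -> "oof" -> "f"
  "dhnmhlefe" -> "efelhmnhd" -> "abahdijdz" -> "bhdjdz"

"svwvdjdyjwl"; "txtv"; "f"; "bhdjdz"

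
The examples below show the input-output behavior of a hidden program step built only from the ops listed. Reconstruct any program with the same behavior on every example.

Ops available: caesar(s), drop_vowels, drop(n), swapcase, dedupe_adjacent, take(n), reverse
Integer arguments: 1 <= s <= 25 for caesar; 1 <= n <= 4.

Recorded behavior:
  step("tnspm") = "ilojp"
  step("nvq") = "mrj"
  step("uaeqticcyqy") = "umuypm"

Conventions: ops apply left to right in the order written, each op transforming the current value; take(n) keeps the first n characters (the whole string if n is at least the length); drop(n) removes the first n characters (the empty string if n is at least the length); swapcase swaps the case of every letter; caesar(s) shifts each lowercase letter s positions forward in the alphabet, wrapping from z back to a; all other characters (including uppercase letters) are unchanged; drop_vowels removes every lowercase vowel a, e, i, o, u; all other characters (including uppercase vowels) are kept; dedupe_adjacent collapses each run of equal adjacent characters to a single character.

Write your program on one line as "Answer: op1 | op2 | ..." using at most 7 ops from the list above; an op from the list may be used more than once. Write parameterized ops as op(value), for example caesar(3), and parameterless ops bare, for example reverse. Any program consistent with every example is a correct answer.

reverse | drop_vowels | reverse | dedupe_adjacent | reverse | caesar(22)

Check, running the answer program on each example:
  "tnspm" -> "mpsnt" -> "mpsnt" -> "tnspm" -> "tnspm" -> "mpsnt" -> "ilojp"
  "nvq" -> "qvn" -> "qvn" -> "nvq" -> "nvq" -> "qvn" -> "mrj"
  "uaeqticcyqy" -> "yqyccitqeau" -> "yqycctq" -> "qtccyqy" -> "qtcyqy" -> "yqyctq" -> "umuypm"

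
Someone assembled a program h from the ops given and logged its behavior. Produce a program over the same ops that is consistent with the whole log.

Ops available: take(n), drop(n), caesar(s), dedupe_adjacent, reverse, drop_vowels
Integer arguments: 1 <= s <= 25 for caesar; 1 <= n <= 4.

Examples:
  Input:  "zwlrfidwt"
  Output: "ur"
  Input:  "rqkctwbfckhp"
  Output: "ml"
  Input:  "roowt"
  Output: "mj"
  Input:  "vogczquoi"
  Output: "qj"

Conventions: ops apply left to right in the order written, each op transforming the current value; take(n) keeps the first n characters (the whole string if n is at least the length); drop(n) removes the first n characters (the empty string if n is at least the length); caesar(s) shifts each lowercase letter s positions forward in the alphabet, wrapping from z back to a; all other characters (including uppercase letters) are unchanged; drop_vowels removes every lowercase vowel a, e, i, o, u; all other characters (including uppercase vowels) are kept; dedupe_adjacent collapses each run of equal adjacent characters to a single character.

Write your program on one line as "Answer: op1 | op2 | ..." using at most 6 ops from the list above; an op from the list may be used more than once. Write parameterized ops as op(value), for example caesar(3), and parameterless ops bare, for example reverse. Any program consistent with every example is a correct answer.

reverse | caesar(21) | drop(1) | dedupe_adjacent | reverse | take(2)

Check, running the answer program on each example:
  "zwlrfidwt" -> "twdifrlwz" -> "orydamgru" -> "rydamgru" -> "rydamgru" -> "urgmadyr" -> "ur"
  "rqkctwbfckhp" -> "phkcfbwtckqr" -> "kcfxawroxflm" -> "cfxawroxflm" -> "cfxawroxflm" -> "mlfxorwaxfc" -> "ml"
  "roowt" -> "twoor" -> "orjjm" -> "rjjm" -> "rjm" -> "mjr" -> "mj"
  "vogczquoi" -> "iouqzcgov" -> "djpluxbjq" -> "jpluxbjq" -> "jpluxbjq" -> "qjbxulpj" -> "qj"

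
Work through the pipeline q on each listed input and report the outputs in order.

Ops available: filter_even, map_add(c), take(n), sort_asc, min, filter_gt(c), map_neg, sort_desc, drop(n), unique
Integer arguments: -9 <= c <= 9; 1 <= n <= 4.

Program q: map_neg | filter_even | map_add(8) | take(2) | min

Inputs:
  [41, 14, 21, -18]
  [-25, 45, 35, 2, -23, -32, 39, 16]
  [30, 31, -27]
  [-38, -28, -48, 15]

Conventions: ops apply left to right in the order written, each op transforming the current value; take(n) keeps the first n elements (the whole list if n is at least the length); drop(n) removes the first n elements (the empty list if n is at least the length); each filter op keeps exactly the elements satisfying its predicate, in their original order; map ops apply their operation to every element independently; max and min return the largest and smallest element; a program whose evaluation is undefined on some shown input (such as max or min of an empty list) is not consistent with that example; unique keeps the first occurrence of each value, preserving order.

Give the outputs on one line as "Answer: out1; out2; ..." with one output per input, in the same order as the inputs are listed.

Execution, op by op:
  [41, 14, 21, -18] -> [-41, -14, -21, 18] -> [-14, 18] -> [-6, 26] -> [-6, 26] -> -6
  [-25, 45, 35, 2, -23, -32, 39, 16] -> [25, -45, -35, -2, 23, 32, -39, -16] -> [-2, 32, -16] -> [6, 40, -8] -> [6, 40] -> 6
  [30, 31, -27] -> [-30, -31, 27] -> [-30] -> [-22] -> [-22] -> -22
  [-38, -28, -48, 15] -> [38, 28, 48, -15] -> [38, 28, 48] -> [46, 36, 56] -> [46, 36] -> 36

-6; 6; -22; 36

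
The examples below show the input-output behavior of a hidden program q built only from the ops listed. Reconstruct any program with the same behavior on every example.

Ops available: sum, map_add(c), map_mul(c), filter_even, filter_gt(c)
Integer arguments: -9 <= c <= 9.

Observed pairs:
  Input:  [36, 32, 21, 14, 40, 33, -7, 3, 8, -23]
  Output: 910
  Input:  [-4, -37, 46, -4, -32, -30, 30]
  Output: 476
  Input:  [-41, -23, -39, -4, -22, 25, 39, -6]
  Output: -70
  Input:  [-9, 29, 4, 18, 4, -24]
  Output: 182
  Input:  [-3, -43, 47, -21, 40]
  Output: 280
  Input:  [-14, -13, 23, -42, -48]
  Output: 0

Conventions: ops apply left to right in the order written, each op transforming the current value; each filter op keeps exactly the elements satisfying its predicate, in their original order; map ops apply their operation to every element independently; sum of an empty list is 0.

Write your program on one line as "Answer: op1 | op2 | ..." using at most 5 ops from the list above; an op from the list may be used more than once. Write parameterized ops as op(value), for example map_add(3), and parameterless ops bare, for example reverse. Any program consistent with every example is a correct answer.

filter_even | filter_gt(-7) | map_mul(7) | sum

Check, running the answer program on each example:
  [36, 32, 21, 14, 40, 33, -7, 3, 8, -23] -> [36, 32, 14, 40, 8] -> [36, 32, 14, 40, 8] -> [252, 224, 98, 280, 56] -> 910
  [-4, -37, 46, -4, -32, -30, 30] -> [-4, 46, -4, -32, -30, 30] -> [-4, 46, -4, 30] -> [-28, 322, -28, 210] -> 476
  [-41, -23, -39, -4, -22, 25, 39, -6] -> [-4, -22, -6] -> [-4, -6] -> [-28, -42] -> -70
  [-9, 29, 4, 18, 4, -24] -> [4, 18, 4, -24] -> [4, 18, 4] -> [28, 126, 28] -> 182
  [-3, -43, 47, -21, 40] -> [40] -> [40] -> [280] -> 280
  [-14, -13, 23, -42, -48] -> [-14, -42, -48] -> [] -> [] -> 0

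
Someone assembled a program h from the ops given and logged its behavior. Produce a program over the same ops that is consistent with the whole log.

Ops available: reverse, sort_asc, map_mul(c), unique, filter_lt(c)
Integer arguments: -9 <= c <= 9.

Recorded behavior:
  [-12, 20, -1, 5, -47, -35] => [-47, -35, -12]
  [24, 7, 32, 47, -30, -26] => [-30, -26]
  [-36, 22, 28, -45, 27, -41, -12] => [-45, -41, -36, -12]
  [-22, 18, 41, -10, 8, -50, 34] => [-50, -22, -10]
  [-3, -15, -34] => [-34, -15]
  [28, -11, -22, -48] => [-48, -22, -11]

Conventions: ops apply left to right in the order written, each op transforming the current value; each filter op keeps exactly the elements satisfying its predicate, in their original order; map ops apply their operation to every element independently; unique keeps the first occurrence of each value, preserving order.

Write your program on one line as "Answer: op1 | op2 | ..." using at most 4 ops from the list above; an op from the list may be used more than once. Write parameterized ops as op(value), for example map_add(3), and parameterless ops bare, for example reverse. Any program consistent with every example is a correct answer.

reverse | sort_asc | filter_lt(0) | filter_lt(-6)

Check, running the answer program on each example:
  [-12, 20, -1, 5, -47, -35] -> [-35, -47, 5, -1, 20, -12] -> [-47, -35, -12, -1, 5, 20] -> [-47, -35, -12, -1] -> [-47, -35, -12]
  [24, 7, 32, 47, -30, -26] -> [-26, -30, 47, 32, 7, 24] -> [-30, -26, 7, 24, 32, 47] -> [-30, -26] -> [-30, -26]
  [-36, 22, 28, -45, 27, -41, -12] -> [-12, -41, 27, -45, 28, 22, -36] -> [-45, -41, -36, -12, 22, 27, 28] -> [-45, -41, -36, -12] -> [-45, -41, -36, -12]
  [-22, 18, 41, -10, 8, -50, 34] -> [34, -50, 8, -10, 41, 18, -22] -> [-50, -22, -10, 8, 18, 34, 41] -> [-50, -22, -10] -> [-50, -22, -10]
  [-3, -15, -34] -> [-34, -15, -3] -> [-34, -15, -3] -> [-34, -15, -3] -> [-34, -15]
  [28, -11, -22, -48] -> [-48, -22, -11, 28] -> [-48, -22, -11, 28] -> [-48, -22, -11] -> [-48, -22, -11]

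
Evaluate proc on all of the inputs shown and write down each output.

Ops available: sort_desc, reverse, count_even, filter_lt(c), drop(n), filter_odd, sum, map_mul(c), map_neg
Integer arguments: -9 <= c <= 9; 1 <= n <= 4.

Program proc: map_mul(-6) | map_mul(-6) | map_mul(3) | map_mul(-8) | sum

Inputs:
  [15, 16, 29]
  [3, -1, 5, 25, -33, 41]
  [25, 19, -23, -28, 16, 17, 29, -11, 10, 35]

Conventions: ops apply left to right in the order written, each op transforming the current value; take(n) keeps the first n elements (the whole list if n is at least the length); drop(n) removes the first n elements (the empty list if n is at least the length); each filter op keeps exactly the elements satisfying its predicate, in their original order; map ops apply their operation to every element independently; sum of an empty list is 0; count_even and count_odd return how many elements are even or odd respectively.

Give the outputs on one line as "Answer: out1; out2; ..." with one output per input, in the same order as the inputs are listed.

-51840; -34560; -76896

Execution, op by op:
  [15, 16, 29] -> [-90, -96, -174] -> [540, 576, 1044] -> [1620, 1728, 3132] -> [-12960, -13824, -25056] -> -51840
  [3, -1, 5, 25, -33, 41] -> [-18, 6, -30, -150, 198, -246] -> [108, -36, 180, 900, -1188, 1476] -> [324, -108, 540, 2700, -3564, 4428] -> [-2592, 864, -4320, -21600, 28512, -35424] -> -34560
  [25, 19, -23, -28, 16, 17, 29, -11, 10, 35] -> [-150, -114, 138, 168, -96, -102, -174, 66, -60, -210] -> [900, 684, -828, -1008, 576, 612, 1044, -396, 360, 1260] -> [2700, 2052, -2484, -3024, 1728, 1836, 3132, -1188, 1080, 3780] -> [-21600, -16416, 19872, 24192, -13824, -14688, -25056, 9504, -8640, -30240] -> -76896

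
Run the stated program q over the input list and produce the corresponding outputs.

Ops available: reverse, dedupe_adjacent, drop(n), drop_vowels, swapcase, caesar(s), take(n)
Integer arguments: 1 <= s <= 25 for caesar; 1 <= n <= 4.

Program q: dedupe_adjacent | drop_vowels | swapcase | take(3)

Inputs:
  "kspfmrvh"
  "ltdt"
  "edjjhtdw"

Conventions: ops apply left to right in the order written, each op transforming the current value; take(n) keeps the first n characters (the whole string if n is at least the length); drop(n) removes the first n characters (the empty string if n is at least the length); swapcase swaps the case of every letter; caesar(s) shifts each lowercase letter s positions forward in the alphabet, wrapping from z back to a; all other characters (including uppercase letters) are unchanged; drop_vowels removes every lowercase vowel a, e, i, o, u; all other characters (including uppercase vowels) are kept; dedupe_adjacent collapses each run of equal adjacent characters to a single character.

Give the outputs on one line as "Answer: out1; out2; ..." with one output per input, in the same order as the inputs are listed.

Execution, op by op:
  "kspfmrvh" -> "kspfmrvh" -> "kspfmrvh" -> "KSPFMRVH" -> "KSP"
  "ltdt" -> "ltdt" -> "ltdt" -> "LTDT" -> "LTD"
  "edjjhtdw" -> "edjhtdw" -> "djhtdw" -> "DJHTDW" -> "DJH"

"KSP"; "LTD"; "DJH"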